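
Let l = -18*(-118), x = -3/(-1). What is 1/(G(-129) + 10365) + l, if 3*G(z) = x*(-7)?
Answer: 22000393/10358 ≈ 2124.0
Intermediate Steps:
x = 3 (x = -3*(-1) = 3)
G(z) = -7 (G(z) = (3*(-7))/3 = (1/3)*(-21) = -7)
l = 2124
1/(G(-129) + 10365) + l = 1/(-7 + 10365) + 2124 = 1/10358 + 2124 = 22000393/10358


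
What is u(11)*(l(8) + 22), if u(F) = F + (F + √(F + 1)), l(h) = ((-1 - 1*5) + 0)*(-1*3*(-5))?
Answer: -1496 - 136*√3 ≈ -1731.6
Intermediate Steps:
l(h) = -90 (l(h) = ((-1 - 5) + 0)*(-3*(-5)) = (-6 + 0)*15 = -6*15 = -90)
u(F) = √(1 + F) + 2*F (u(F) = F + (F + √(1 + F)) = √(1 + F) + 2*F)
u(11)*(l(8) + 22) = (√(1 + 11) + 2*11)*(-90 + 22) = (√12 + 22)*(-68) = (2*√3 + 22)*(-68) = (22 + 2*√3)*(-68) = -1496 - 136*√3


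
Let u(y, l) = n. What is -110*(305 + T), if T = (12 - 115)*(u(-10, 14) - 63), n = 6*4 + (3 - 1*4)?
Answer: -486750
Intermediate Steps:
n = 23 (n = 24 + (3 - 4) = 24 - 1 = 23)
u(y, l) = 23
T = 4120 (T = (12 - 115)*(23 - 63) = -103*(-40) = 4120)
-110*(305 + T) = -110*(305 + 4120) = -110*4425 = -486750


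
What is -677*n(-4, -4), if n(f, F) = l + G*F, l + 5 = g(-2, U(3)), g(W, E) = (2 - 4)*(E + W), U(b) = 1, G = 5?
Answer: 15571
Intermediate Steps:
g(W, E) = -2*E - 2*W (g(W, E) = -2*(E + W) = -2*E - 2*W)
l = -3 (l = -5 + (-2*1 - 2*(-2)) = -5 + (-2 + 4) = -5 + 2 = -3)
n(f, F) = -3 + 5*F
-677*n(-4, -4) = -677*(-3 + 5*(-4)) = -677*(-3 - 20) = -677*(-23) = 15571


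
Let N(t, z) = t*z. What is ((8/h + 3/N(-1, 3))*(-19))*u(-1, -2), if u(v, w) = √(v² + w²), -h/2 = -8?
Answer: 19*√5/2 ≈ 21.243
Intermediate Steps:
h = 16 (h = -2*(-8) = 16)
((8/h + 3/N(-1, 3))*(-19))*u(-1, -2) = ((8/16 + 3/((-1*3)))*(-19))*√((-1)² + (-2)²) = ((8*(1/16) + 3/(-3))*(-19))*√(1 + 4) = ((½ + 3*(-⅓))*(-19))*√5 = ((½ - 1)*(-19))*√5 = (-½*(-19))*√5 = 19*√5/2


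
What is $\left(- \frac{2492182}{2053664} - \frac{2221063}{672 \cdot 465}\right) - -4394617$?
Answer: $\frac{88129609708790939}{20054028960} \approx 4.3946 \cdot 10^{6}$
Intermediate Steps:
$\left(- \frac{2492182}{2053664} - \frac{2221063}{672 \cdot 465}\right) - -4394617 = \left(\left(-2492182\right) \frac{1}{2053664} - \frac{2221063}{312480}\right) + 4394617 = \left(- \frac{1246091}{1026832} - \frac{2221063}{312480}\right) + 4394617 = - \frac{166877317381}{20054028960} + 4394617 = \frac{88129609708790939}{20054028960}$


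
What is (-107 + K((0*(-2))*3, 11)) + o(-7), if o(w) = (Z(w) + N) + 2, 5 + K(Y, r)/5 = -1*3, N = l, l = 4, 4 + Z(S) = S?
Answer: -152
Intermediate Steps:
Z(S) = -4 + S
N = 4
K(Y, r) = -40 (K(Y, r) = -25 + 5*(-1*3) = -25 + 5*(-3) = -25 - 15 = -40)
o(w) = 2 + w (o(w) = ((-4 + w) + 4) + 2 = w + 2 = 2 + w)
(-107 + K((0*(-2))*3, 11)) + o(-7) = (-107 - 40) + (2 - 7) = -147 - 5 = -152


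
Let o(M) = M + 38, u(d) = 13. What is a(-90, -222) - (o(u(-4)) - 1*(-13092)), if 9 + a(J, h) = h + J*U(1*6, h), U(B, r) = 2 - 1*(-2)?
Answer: -13734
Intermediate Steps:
o(M) = 38 + M
U(B, r) = 4 (U(B, r) = 2 + 2 = 4)
a(J, h) = -9 + h + 4*J (a(J, h) = -9 + (h + J*4) = -9 + (h + 4*J) = -9 + h + 4*J)
a(-90, -222) - (o(u(-4)) - 1*(-13092)) = (-9 - 222 + 4*(-90)) - ((38 + 13) - 1*(-13092)) = (-9 - 222 - 360) - (51 + 13092) = -591 - 1*13143 = -591 - 13143 = -13734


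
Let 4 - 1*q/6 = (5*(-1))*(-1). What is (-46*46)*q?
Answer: 12696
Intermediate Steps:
q = -6 (q = 24 - 6*5*(-1)*(-1) = 24 - (-30)*(-1) = 24 - 6*5 = 24 - 30 = -6)
(-46*46)*q = -46*46*(-6) = -2116*(-6) = 12696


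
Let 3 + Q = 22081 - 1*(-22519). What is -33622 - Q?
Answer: -78219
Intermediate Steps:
Q = 44597 (Q = -3 + (22081 - 1*(-22519)) = -3 + (22081 + 22519) = -3 + 44600 = 44597)
-33622 - Q = -33622 - 1*44597 = -33622 - 44597 = -78219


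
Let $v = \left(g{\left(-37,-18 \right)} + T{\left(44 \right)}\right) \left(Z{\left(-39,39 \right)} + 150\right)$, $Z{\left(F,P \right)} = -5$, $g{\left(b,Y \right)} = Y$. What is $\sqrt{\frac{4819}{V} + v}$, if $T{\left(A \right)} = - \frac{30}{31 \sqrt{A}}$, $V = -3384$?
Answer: $\frac{\sqrt{-96592713412426 - 235923850800 \sqrt{11}}}{192324} \approx 51.309 i$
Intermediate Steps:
$T{\left(A \right)} = - \frac{30}{31 \sqrt{A}}$ ($T{\left(A \right)} = - 30 \frac{1}{31 \sqrt{A}} = - \frac{30}{31 \sqrt{A}}$)
$v = -2610 - \frac{2175 \sqrt{11}}{341}$ ($v = \left(-18 - \frac{30}{31 \cdot 2 \sqrt{11}}\right) \left(-5 + 150\right) = \left(-18 - \frac{30 \frac{\sqrt{11}}{22}}{31}\right) 145 = \left(-18 - \frac{15 \sqrt{11}}{341}\right) 145 = -2610 - \frac{2175 \sqrt{11}}{341} \approx -2631.2$)
$\sqrt{\frac{4819}{V} + v} = \sqrt{\frac{4819}{-3384} - \left(2610 + \frac{2175 \sqrt{11}}{341}\right)} = \sqrt{4819 \left(- \frac{1}{3384}\right) - \left(2610 + \frac{2175 \sqrt{11}}{341}\right)} = \sqrt{- \frac{4819}{3384} - \left(2610 + \frac{2175 \sqrt{11}}{341}\right)} = \sqrt{- \frac{8837059}{3384} - \frac{2175 \sqrt{11}}{341}}$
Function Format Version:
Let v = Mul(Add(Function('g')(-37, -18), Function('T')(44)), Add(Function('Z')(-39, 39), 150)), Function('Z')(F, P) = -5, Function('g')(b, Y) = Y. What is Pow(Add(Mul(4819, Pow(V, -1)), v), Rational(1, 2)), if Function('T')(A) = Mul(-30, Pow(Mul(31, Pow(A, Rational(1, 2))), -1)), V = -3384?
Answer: Mul(Rational(1, 192324), Pow(Add(-96592713412426, Mul(-235923850800, Pow(11, Rational(1, 2)))), Rational(1, 2))) ≈ Mul(51.309, I)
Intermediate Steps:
Function('T')(A) = Mul(Rational(-30, 31), Pow(A, Rational(-1, 2))) (Function('T')(A) = Mul(-30, Mul(Rational(1, 31), Pow(A, Rational(-1, 2)))) = Mul(Rational(-30, 31), Pow(A, Rational(-1, 2))))
v = Add(-2610, Mul(Rational(-2175, 341), Pow(11, Rational(1, 2)))) (v = Mul(Add(-18, Mul(Rational(-30, 31), Pow(44, Rational(-1, 2)))), Add(-5, 150)) = Mul(Add(-18, Mul(Rational(-30, 31), Mul(Rational(1, 22), Pow(11, Rational(1, 2))))), 145) = Mul(Add(-18, Mul(Rational(-15, 341), Pow(11, Rational(1, 2)))), 145) = Add(-2610, Mul(Rational(-2175, 341), Pow(11, Rational(1, 2)))) ≈ -2631.2)
Pow(Add(Mul(4819, Pow(V, -1)), v), Rational(1, 2)) = Pow(Add(Mul(4819, Pow(-3384, -1)), Add(-2610, Mul(Rational(-2175, 341), Pow(11, Rational(1, 2))))), Rational(1, 2)) = Pow(Add(Mul(4819, Rational(-1, 3384)), Add(-2610, Mul(Rational(-2175, 341), Pow(11, Rational(1, 2))))), Rational(1, 2)) = Pow(Add(Rational(-4819, 3384), Add(-2610, Mul(Rational(-2175, 341), Pow(11, Rational(1, 2))))), Rational(1, 2)) = Pow(Add(Rational(-8837059, 3384), Mul(Rational(-2175, 341), Pow(11, Rational(1, 2)))), Rational(1, 2))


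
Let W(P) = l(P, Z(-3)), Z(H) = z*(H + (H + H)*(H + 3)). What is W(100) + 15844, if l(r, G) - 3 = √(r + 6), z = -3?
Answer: 15847 + √106 ≈ 15857.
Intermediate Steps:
Z(H) = -3*H - 6*H*(3 + H) (Z(H) = -3*(H + (H + H)*(H + 3)) = -3*(H + (2*H)*(3 + H)) = -3*(H + 2*H*(3 + H)) = -3*H - 6*H*(3 + H))
l(r, G) = 3 + √(6 + r) (l(r, G) = 3 + √(r + 6) = 3 + √(6 + r))
W(P) = 3 + √(6 + P)
W(100) + 15844 = (3 + √(6 + 100)) + 15844 = (3 + √106) + 15844 = 15847 + √106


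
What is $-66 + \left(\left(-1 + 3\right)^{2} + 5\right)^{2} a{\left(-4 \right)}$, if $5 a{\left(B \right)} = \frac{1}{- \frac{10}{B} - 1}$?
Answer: $- \frac{276}{5} \approx -55.2$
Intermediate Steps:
$a{\left(B \right)} = \frac{1}{5 \left(-1 - \frac{10}{B}\right)}$ ($a{\left(B \right)} = \frac{1}{5 \left(- \frac{10}{B} - 1\right)} = \frac{1}{5 \left(-1 - \frac{10}{B}\right)}$)
$-66 + \left(\left(-1 + 3\right)^{2} + 5\right)^{2} a{\left(-4 \right)} = -66 + \left(\left(-1 + 3\right)^{2} + 5\right)^{2} \left(\left(-1\right) \left(-4\right) \frac{1}{50 + 5 \left(-4\right)}\right) = -66 + \left(2^{2} + 5\right)^{2} \left(\left(-1\right) \left(-4\right) \frac{1}{50 - 20}\right) = -66 + \left(4 + 5\right)^{2} \left(\left(-1\right) \left(-4\right) \frac{1}{30}\right) = -66 + 9^{2} \left(\left(-1\right) \left(-4\right) \frac{1}{30}\right) = -66 + 81 \cdot \frac{2}{15} = -66 + \frac{54}{5} = - \frac{276}{5}$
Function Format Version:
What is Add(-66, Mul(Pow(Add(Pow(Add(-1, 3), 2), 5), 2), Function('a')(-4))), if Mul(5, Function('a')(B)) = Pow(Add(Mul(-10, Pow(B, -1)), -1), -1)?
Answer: Rational(-276, 5) ≈ -55.200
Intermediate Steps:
Function('a')(B) = Mul(Rational(1, 5), Pow(Add(-1, Mul(-10, Pow(B, -1))), -1)) (Function('a')(B) = Mul(Rational(1, 5), Pow(Add(Mul(-10, Pow(B, -1)), -1), -1)) = Mul(Rational(1, 5), Pow(Add(-1, Mul(-10, Pow(B, -1))), -1)))
Add(-66, Mul(Pow(Add(Pow(Add(-1, 3), 2), 5), 2), Function('a')(-4))) = Add(-66, Mul(Pow(Add(Pow(Add(-1, 3), 2), 5), 2), Mul(-1, -4, Pow(Add(50, Mul(5, -4)), -1)))) = Add(-66, Mul(Pow(Add(Pow(2, 2), 5), 2), Mul(-1, -4, Pow(Add(50, -20), -1)))) = Add(-66, Mul(Pow(Add(4, 5), 2), Mul(-1, -4, Pow(30, -1)))) = Add(-66, Mul(Pow(9, 2), Mul(-1, -4, Rational(1, 30)))) = Add(-66, Mul(81, Rational(2, 15))) = Add(-66, Rational(54, 5)) = Rational(-276, 5)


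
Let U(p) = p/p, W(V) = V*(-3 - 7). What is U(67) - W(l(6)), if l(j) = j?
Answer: 61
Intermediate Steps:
W(V) = -10*V (W(V) = V*(-10) = -10*V)
U(p) = 1
U(67) - W(l(6)) = 1 - (-10)*6 = 1 - 1*(-60) = 1 + 60 = 61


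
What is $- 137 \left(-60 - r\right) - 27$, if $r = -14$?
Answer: $6275$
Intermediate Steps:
$- 137 \left(-60 - r\right) - 27 = - 137 \left(-60 - -14\right) - 27 = - 137 \left(-60 + 14\right) - 27 = \left(-137\right) \left(-46\right) - 27 = 6302 - 27 = 6275$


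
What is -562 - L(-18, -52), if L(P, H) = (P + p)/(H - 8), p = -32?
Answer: -3377/6 ≈ -562.83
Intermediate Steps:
L(P, H) = (-32 + P)/(-8 + H) (L(P, H) = (P - 32)/(H - 8) = (-32 + P)/(-8 + H))
-562 - L(-18, -52) = -562 - (-32 - 18)/(-8 - 52) = -562 - (-50)/(-60) = -562 - (-1)*(-50)/60 = -562 - 1*⅚ = -562 - ⅚ = -3377/6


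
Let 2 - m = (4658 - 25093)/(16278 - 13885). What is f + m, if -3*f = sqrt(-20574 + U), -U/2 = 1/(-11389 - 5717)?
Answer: 25221/2393 - I*sqrt(1505066457813)/25659 ≈ 10.539 - 47.812*I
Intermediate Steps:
m = 25221/2393 (m = 2 - (4658 - 25093)/(16278 - 13885) = 2 - (-20435)/2393 = 2 - 1*(-20435/2393) = 2 + 20435/2393 = 25221/2393 ≈ 10.539)
U = 1/8553 (U = -2/(-11389 - 5717) = -2/(-17106) = -2*(-1/17106) = 1/8553 ≈ 0.00011692)
f = -I*sqrt(1505066457813)/25659 (f = -sqrt(-20574 + 1/8553)/3 = -I*sqrt(1505066457813)/25659 ≈ -47.812*I)
f + m = -I*sqrt(1505066457813)/25659 + 25221/2393 = 25221/2393 - I*sqrt(1505066457813)/25659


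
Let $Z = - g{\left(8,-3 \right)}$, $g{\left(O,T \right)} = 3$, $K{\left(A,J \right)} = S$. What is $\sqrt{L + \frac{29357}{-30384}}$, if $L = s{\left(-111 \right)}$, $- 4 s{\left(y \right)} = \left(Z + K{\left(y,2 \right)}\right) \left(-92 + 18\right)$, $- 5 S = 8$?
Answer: $\frac{i \sqrt{13794311735}}{12660} \approx 9.2772 i$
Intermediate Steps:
$S = - \frac{8}{5}$ ($S = \left(- \frac{1}{5}\right) 8 = - \frac{8}{5} \approx -1.6$)
$K{\left(A,J \right)} = - \frac{8}{5}$
$Z = -3$ ($Z = \left(-1\right) 3 = -3$)
$s{\left(y \right)} = - \frac{851}{10}$ ($s{\left(y \right)} = - \frac{\left(-3 - \frac{8}{5}\right) \left(-92 + 18\right)}{4} = - \frac{\left(- \frac{23}{5}\right) \left(-74\right)}{4} = \left(- \frac{1}{4}\right) \frac{1702}{5} = - \frac{851}{10}$)
$L = - \frac{851}{10} \approx -85.1$
$\sqrt{L + \frac{29357}{-30384}} = \sqrt{- \frac{851}{10} + \frac{29357}{-30384}} = \sqrt{- \frac{851}{10} + 29357 \left(- \frac{1}{30384}\right)} = \sqrt{- \frac{851}{10} - \frac{29357}{30384}} = \sqrt{- \frac{13075177}{151920}} = \frac{i \sqrt{13794311735}}{12660}$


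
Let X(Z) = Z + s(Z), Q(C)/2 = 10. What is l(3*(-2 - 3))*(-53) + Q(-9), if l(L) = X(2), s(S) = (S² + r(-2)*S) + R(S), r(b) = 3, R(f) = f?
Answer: -722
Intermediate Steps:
s(S) = S² + 4*S (s(S) = (S² + 3*S) + S = S² + 4*S)
Q(C) = 20 (Q(C) = 2*10 = 20)
X(Z) = Z + Z*(4 + Z)
l(L) = 14 (l(L) = 2*(5 + 2) = 2*7 = 14)
l(3*(-2 - 3))*(-53) + Q(-9) = 14*(-53) + 20 = -742 + 20 = -722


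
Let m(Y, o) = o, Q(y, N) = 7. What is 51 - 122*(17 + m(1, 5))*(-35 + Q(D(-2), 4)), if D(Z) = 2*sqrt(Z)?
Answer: 75203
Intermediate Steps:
51 - 122*(17 + m(1, 5))*(-35 + Q(D(-2), 4)) = 51 - 122*(17 + 5)*(-35 + 7) = 51 - 2684*(-28) = 51 - 122*(-616) = 51 + 75152 = 75203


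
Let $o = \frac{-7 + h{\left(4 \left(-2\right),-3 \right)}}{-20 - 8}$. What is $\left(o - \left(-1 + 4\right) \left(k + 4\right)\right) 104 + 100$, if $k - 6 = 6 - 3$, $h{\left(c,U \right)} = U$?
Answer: $- \frac{27432}{7} \approx -3918.9$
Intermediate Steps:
$k = 9$ ($k = 6 + \left(6 - 3\right) = 6 + 3 = 9$)
$o = \frac{5}{14}$ ($o = \frac{-7 - 3}{-20 - 8} = - \frac{10}{-28} = \left(-10\right) \left(- \frac{1}{28}\right) = \frac{5}{14} \approx 0.35714$)
$\left(o - \left(-1 + 4\right) \left(k + 4\right)\right) 104 + 100 = \left(\frac{5}{14} - \left(-1 + 4\right) \left(9 + 4\right)\right) 104 + 100 = \left(\frac{5}{14} - 3 \cdot 13\right) 104 + 100 = \left(\frac{5}{14} - 39\right) 104 + 100 = \left(- \frac{541}{14}\right) 104 + 100 = - \frac{28132}{7} + 100 = - \frac{27432}{7}$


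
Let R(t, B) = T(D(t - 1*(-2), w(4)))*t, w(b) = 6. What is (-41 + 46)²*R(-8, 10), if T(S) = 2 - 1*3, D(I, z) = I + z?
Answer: 200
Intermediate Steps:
T(S) = -1 (T(S) = 2 - 3 = -1)
R(t, B) = -t
(-41 + 46)²*R(-8, 10) = (-41 + 46)²*(-1*(-8)) = 5²*8 = 25*8 = 200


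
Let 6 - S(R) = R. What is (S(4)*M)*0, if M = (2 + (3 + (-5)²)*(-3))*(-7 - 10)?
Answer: 0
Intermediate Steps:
S(R) = 6 - R
M = 1394 (M = (2 + (3 + 25)*(-3))*(-17) = (2 + 28*(-3))*(-17) = (2 - 84)*(-17) = -82*(-17) = 1394)
(S(4)*M)*0 = ((6 - 1*4)*1394)*0 = ((6 - 4)*1394)*0 = (2*1394)*0 = 2788*0 = 0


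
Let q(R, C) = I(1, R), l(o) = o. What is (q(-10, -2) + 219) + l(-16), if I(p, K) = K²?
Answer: 303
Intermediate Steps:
q(R, C) = R²
(q(-10, -2) + 219) + l(-16) = ((-10)² + 219) - 16 = (100 + 219) - 16 = 319 - 16 = 303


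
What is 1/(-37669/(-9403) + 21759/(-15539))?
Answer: 146113217/380738714 ≈ 0.38376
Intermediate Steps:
1/(-37669/(-9403) + 21759/(-15539)) = 1/(-37669*(-1/9403) + 21759*(-1/15539)) = 1/(37669/9403 - 21759/15539) = 1/(380738714/146113217) = 146113217/380738714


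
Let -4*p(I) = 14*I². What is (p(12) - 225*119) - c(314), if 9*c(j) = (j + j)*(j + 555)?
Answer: -791243/9 ≈ -87916.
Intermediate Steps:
p(I) = -7*I²/2
c(j) = 2*j*(555 + j)/9 (c(j) = ((j + j)*(j + 555))/9 = ((2*j)*(555 + j))/9 = (2*j*(555 + j))/9 = 2*j*(555 + j)/9)
(p(12) - 225*119) - c(314) = (-7/2*12² - 225*119) - 2*314*(555 + 314)/9 = (-7/2*144 - 26775) - 2*314*869/9 = (-504 - 26775) - 1*545732/9 = -27279 - 545732/9 = -791243/9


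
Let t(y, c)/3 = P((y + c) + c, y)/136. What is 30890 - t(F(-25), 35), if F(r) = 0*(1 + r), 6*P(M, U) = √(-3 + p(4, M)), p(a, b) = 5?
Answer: 30890 - √2/272 ≈ 30890.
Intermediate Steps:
P(M, U) = √2/6 (P(M, U) = √(-3 + 5)/6 = √2/6)
F(r) = 0
t(y, c) = √2/272 (t(y, c) = 3*((√2/6)/136) = 3*((√2/6)*(1/136)) = 3*(√2/816) = √2/272)
30890 - t(F(-25), 35) = 30890 - √2/272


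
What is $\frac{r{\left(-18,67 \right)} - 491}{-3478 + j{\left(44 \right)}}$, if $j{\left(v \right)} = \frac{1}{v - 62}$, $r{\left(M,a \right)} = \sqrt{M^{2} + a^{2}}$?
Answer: $\frac{8838}{62605} - \frac{18 \sqrt{4813}}{62605} \approx 0.12122$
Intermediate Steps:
$j{\left(v \right)} = \frac{1}{-62 + v}$
$\frac{r{\left(-18,67 \right)} - 491}{-3478 + j{\left(44 \right)}} = \frac{\sqrt{\left(-18\right)^{2} + 67^{2}} - 491}{-3478 + \frac{1}{-62 + 44}} = \frac{\sqrt{324 + 4489} - 491}{-3478 + \frac{1}{-18}} = \frac{\sqrt{4813} - 491}{-3478 - \frac{1}{18}} = \frac{-491 + \sqrt{4813}}{- \frac{62605}{18}} = \left(-491 + \sqrt{4813}\right) \left(- \frac{18}{62605}\right) = \frac{8838}{62605} - \frac{18 \sqrt{4813}}{62605}$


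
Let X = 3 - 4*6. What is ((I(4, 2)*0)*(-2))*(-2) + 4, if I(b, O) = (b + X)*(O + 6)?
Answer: 4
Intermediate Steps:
X = -21 (X = 3 - 24 = -21)
I(b, O) = (-21 + b)*(6 + O) (I(b, O) = (b - 21)*(O + 6) = (-21 + b)*(6 + O))
((I(4, 2)*0)*(-2))*(-2) + 4 = (((-126 - 21*2 + 6*4 + 2*4)*0)*(-2))*(-2) + 4 = (((-126 - 42 + 24 + 8)*0)*(-2))*(-2) + 4 = (-136*0*(-2))*(-2) + 4 = (0*(-2))*(-2) + 4 = 0*(-2) + 4 = 0 + 4 = 4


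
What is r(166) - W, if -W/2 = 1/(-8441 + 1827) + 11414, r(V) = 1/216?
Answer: 16306317427/714312 ≈ 22828.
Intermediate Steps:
r(V) = 1/216
W = -75492195/3307 (W = -2*(1/(-8441 + 1827) + 11414) = -2*(1/(-6614) + 11414) = -2*(-1/6614 + 11414) = -2*75492195/6614 = -75492195/3307 ≈ -22828.)
r(166) - W = 1/216 - 1*(-75492195/3307) = 1/216 + 75492195/3307 = 16306317427/714312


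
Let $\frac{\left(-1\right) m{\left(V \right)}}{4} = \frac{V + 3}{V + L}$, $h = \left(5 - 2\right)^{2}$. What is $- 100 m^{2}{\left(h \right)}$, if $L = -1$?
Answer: $-3600$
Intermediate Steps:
$h = 9$ ($h = 3^{2} = 9$)
$m{\left(V \right)} = - \frac{4 \left(3 + V\right)}{-1 + V}$ ($m{\left(V \right)} = - 4 \frac{V + 3}{V - 1} = - 4 \frac{3 + V}{-1 + V} = - \frac{4 \left(3 + V\right)}{-1 + V}$)
$- 100 m^{2}{\left(h \right)} = - 100 \left(\frac{4 \left(-3 - 9\right)}{-1 + 9}\right)^{2} = - 100 \left(\frac{4 \left(-3 - 9\right)}{8}\right)^{2} = - 100 \left(4 \cdot \frac{1}{8} \left(-12\right)\right)^{2} = - 100 \left(-6\right)^{2} = \left(-100\right) 36 = -3600$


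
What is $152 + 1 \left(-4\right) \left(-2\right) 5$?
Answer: $192$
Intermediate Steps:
$152 + 1 \left(-4\right) \left(-2\right) 5 = 152 + 1 \cdot 8 \cdot 5 = 152 + 1 \cdot 40 = 152 + 40 = 192$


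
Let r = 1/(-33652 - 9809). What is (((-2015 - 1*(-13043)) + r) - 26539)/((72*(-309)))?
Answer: 168530893/241730082 ≈ 0.69719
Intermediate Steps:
r = -1/43461 (r = 1/(-43461) = -1/43461 ≈ -2.3009e-5)
(((-2015 - 1*(-13043)) + r) - 26539)/((72*(-309))) = (((-2015 - 1*(-13043)) - 1/43461) - 26539)/((72*(-309))) = (((-2015 + 13043) - 1/43461) - 26539)/(-22248) = ((11028 - 1/43461) - 26539)*(-1/22248) = (479287907/43461 - 26539)*(-1/22248) = -674123572/43461*(-1/22248) = 168530893/241730082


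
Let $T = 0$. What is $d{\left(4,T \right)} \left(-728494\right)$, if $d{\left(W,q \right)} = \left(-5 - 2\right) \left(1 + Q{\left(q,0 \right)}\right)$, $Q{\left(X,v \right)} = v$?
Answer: $5099458$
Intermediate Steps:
$d{\left(W,q \right)} = -7$ ($d{\left(W,q \right)} = \left(-5 - 2\right) \left(1 + 0\right) = \left(-7\right) 1 = -7$)
$d{\left(4,T \right)} \left(-728494\right) = \left(-7\right) \left(-728494\right) = 5099458$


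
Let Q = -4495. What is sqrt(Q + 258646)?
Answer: 3*sqrt(28239) ≈ 504.13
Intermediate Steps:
sqrt(Q + 258646) = sqrt(-4495 + 258646) = sqrt(254151) = 3*sqrt(28239)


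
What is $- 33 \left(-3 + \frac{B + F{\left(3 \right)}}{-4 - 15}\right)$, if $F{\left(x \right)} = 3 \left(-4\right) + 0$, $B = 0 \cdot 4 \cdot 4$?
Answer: $\frac{1485}{19} \approx 78.158$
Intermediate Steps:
$B = 0$ ($B = 0 \cdot 16 = 0$)
$F{\left(x \right)} = -12$ ($F{\left(x \right)} = -12 + 0 = -12$)
$- 33 \left(-3 + \frac{B + F{\left(3 \right)}}{-4 - 15}\right) = - 33 \left(-3 + \frac{0 - 12}{-4 - 15}\right) = - 33 \left(-3 - \frac{12}{-19}\right) = - 33 \left(-3 - - \frac{12}{19}\right) = - 33 \left(-3 + \frac{12}{19}\right) = \left(-33\right) \left(- \frac{45}{19}\right) = \frac{1485}{19}$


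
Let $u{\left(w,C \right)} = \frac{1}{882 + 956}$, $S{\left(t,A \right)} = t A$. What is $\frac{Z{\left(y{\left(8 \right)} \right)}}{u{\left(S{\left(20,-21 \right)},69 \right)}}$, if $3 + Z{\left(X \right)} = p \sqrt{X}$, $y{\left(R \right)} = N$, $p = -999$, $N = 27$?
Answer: $-5514 - 5508486 \sqrt{3} \approx -9.5465 \cdot 10^{6}$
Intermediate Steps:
$y{\left(R \right)} = 27$
$S{\left(t,A \right)} = A t$
$u{\left(w,C \right)} = \frac{1}{1838}$
$Z{\left(X \right)} = -3 - 999 \sqrt{X}$
$\frac{Z{\left(y{\left(8 \right)} \right)}}{u{\left(S{\left(20,-21 \right)},69 \right)}} = \left(-3 - 999 \sqrt{27}\right) \frac{1}{\frac{1}{1838}} = \left(-3 - 999 \cdot 3 \sqrt{3}\right) 1838 = \left(-3 - 2997 \sqrt{3}\right) 1838 = -5514 - 5508486 \sqrt{3}$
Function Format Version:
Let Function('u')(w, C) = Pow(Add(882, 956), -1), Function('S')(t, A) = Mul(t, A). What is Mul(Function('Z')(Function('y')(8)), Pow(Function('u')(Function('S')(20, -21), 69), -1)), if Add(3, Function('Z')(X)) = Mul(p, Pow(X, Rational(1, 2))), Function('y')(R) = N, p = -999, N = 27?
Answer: Add(-5514, Mul(-5508486, Pow(3, Rational(1, 2)))) ≈ -9.5465e+6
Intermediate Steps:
Function('y')(R) = 27
Function('S')(t, A) = Mul(A, t)
Function('u')(w, C) = Rational(1, 1838) (Function('u')(w, C) = Pow(1838, -1) = Rational(1, 1838))
Function('Z')(X) = Add(-3, Mul(-999, Pow(X, Rational(1, 2))))
Mul(Function('Z')(Function('y')(8)), Pow(Function('u')(Function('S')(20, -21), 69), -1)) = Mul(Add(-3, Mul(-999, Pow(27, Rational(1, 2)))), Pow(Rational(1, 1838), -1)) = Mul(Add(-3, Mul(-999, Mul(3, Pow(3, Rational(1, 2))))), 1838) = Mul(Add(-3, Mul(-2997, Pow(3, Rational(1, 2)))), 1838) = Add(-5514, Mul(-5508486, Pow(3, Rational(1, 2))))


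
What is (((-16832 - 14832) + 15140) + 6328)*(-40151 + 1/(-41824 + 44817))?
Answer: 1225273120632/2993 ≈ 4.0938e+8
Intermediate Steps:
(((-16832 - 14832) + 15140) + 6328)*(-40151 + 1/(-41824 + 44817)) = ((-31664 + 15140) + 6328)*(-40151 + 1/2993) = (-16524 + 6328)*(-40151 + 1/2993) = -10196*(-120171942/2993) = 1225273120632/2993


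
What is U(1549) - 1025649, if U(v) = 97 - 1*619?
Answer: -1026171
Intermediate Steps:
U(v) = -522 (U(v) = 97 - 619 = -522)
U(1549) - 1025649 = -522 - 1025649 = -1026171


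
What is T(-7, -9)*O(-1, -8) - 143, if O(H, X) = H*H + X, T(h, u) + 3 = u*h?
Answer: -563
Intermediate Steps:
T(h, u) = -3 + h*u (T(h, u) = -3 + u*h = -3 + h*u)
O(H, X) = X + H**2 (O(H, X) = H**2 + X = X + H**2)
T(-7, -9)*O(-1, -8) - 143 = (-3 - 7*(-9))*(-8 + (-1)**2) - 143 = (-3 + 63)*(-8 + 1) - 143 = 60*(-7) - 143 = -420 - 143 = -563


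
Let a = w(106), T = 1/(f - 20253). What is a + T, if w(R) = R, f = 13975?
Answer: 665467/6278 ≈ 106.00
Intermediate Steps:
T = -1/6278 (T = 1/(13975 - 20253) = 1/(-6278) = -1/6278 ≈ -0.00015929)
a = 106
a + T = 106 - 1/6278 = 665467/6278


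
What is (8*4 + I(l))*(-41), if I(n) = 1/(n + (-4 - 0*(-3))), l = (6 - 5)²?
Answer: -3895/3 ≈ -1298.3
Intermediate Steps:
l = 1 (l = 1² = 1)
I(n) = 1/(-4 + n) (I(n) = 1/(n + (-4 - 1*0)) = 1/(n + (-4 + 0)) = 1/(n - 4) = 1/(-4 + n))
(8*4 + I(l))*(-41) = (8*4 + 1/(-4 + 1))*(-41) = (32 + 1/(-3))*(-41) = (32 - ⅓)*(-41) = (95/3)*(-41) = -3895/3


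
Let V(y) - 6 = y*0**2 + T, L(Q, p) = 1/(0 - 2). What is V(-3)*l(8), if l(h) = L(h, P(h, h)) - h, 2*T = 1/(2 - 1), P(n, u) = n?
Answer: -221/4 ≈ -55.250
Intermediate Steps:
L(Q, p) = -1/2 (L(Q, p) = 1/(-2) = -1/2)
T = 1/2 (T = 1/(2*(2 - 1)) = (1/2)/1 = (1/2)*1 = 1/2 ≈ 0.50000)
V(y) = 13/2 (V(y) = 6 + (y*0**2 + 1/2) = 6 + (y*0 + 1/2) = 6 + (0 + 1/2) = 6 + 1/2 = 13/2)
l(h) = -1/2 - h
V(-3)*l(8) = 13*(-1/2 - 1*8)/2 = 13*(-1/2 - 8)/2 = (13/2)*(-17/2) = -221/4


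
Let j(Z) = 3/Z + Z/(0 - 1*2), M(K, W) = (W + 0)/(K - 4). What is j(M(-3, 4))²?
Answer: 19321/784 ≈ 24.644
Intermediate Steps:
M(K, W) = W/(-4 + K)
j(Z) = 3/Z - Z/2 (j(Z) = 3/Z + Z/(0 - 2) = 3/Z + Z/(-2) = 3/Z + Z*(-½) = 3/Z - Z/2)
j(M(-3, 4))² = (3/((4/(-4 - 3))) - 2/(-4 - 3))² = (3/((4/(-7))) - 2/(-7))² = (3/((4*(-⅐))) - 2*(-1)/7)² = (3/(-4/7) - ½*(-4/7))² = (3*(-7/4) + 2/7)² = (-21/4 + 2/7)² = (-139/28)² = 19321/784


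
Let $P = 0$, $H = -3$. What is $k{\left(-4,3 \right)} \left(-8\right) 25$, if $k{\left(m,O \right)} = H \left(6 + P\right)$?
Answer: $3600$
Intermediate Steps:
$k{\left(m,O \right)} = -18$ ($k{\left(m,O \right)} = - 3 \left(6 + 0\right) = \left(-3\right) 6 = -18$)
$k{\left(-4,3 \right)} \left(-8\right) 25 = \left(-18\right) \left(-8\right) 25 = 144 \cdot 25 = 3600$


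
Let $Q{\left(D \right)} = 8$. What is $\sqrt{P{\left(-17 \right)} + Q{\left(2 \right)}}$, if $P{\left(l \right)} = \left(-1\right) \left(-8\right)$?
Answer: $4$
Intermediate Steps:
$P{\left(l \right)} = 8$
$\sqrt{P{\left(-17 \right)} + Q{\left(2 \right)}} = \sqrt{8 + 8} = \sqrt{16} = 4$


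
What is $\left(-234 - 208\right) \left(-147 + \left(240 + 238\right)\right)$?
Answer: $-146302$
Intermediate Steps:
$\left(-234 - 208\right) \left(-147 + \left(240 + 238\right)\right) = - 442 \left(-147 + 478\right) = \left(-442\right) 331 = -146302$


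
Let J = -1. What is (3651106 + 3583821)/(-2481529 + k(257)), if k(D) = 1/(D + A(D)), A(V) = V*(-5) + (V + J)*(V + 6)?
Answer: -479675660100/164525372699 ≈ -2.9155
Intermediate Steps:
A(V) = -5*V + (-1 + V)*(6 + V) (A(V) = V*(-5) + (V - 1)*(V + 6) = -5*V + (-1 + V)*(6 + V))
k(D) = 1/(-6 + D + D**2) (k(D) = 1/(D + (-6 + D**2)) = 1/(-6 + D + D**2))
(3651106 + 3583821)/(-2481529 + k(257)) = (3651106 + 3583821)/(-2481529 + 1/(-6 + 257 + 257**2)) = 7234927/(-2481529 + 1/(-6 + 257 + 66049)) = 7234927/(-2481529 + 1/66300) = 7234927/(-164525372699/66300) = 7234927*(-66300/164525372699) = -479675660100/164525372699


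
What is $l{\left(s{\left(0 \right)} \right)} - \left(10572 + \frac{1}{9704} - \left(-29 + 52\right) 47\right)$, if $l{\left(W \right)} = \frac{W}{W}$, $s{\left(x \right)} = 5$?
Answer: $- \frac{92090961}{9704} \approx -9490.0$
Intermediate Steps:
$l{\left(W \right)} = 1$
$l{\left(s{\left(0 \right)} \right)} - \left(10572 + \frac{1}{9704} - \left(-29 + 52\right) 47\right) = 1 - \left(10572 + \frac{1}{9704} - \left(-29 + 52\right) 47\right) = 1 + \left(\left(23 \cdot 47 - 10572\right) - \frac{1}{9704}\right) = 1 + \left(\left(1081 - 10572\right) - \frac{1}{9704}\right) = 1 - \frac{92100665}{9704} = - \frac{92090961}{9704}$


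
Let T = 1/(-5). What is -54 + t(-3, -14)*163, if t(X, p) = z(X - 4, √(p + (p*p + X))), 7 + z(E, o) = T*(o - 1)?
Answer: -5812/5 - 163*√179/5 ≈ -1598.6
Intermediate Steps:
T = -⅕ ≈ -0.20000
z(E, o) = -34/5 - o/5 (z(E, o) = -7 - (o - 1)/5 = -7 - (-1 + o)/5 = -7 + (⅕ - o/5) = -34/5 - o/5)
t(X, p) = -34/5 - √(X + p + p²)/5 (t(X, p) = -34/5 - √(p + (p*p + X))/5 = -34/5 - √(p + (p² + X))/5 = -34/5 - √(p + (X + p²))/5 = -34/5 - √(X + p + p²)/5)
-54 + t(-3, -14)*163 = -54 + (-34/5 - √(-3 - 14 + (-14)²)/5)*163 = -54 + (-34/5 - √(-3 - 14 + 196)/5)*163 = -54 + (-34/5 - √179/5)*163 = -54 + (-5542/5 - 163*√179/5) = -5812/5 - 163*√179/5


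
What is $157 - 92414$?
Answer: $-92257$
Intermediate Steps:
$157 - 92414 = -92257$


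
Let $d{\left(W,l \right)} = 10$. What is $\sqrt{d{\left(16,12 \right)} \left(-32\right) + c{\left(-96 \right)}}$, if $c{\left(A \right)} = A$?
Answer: $4 i \sqrt{26} \approx 20.396 i$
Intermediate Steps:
$\sqrt{d{\left(16,12 \right)} \left(-32\right) + c{\left(-96 \right)}} = \sqrt{10 \left(-32\right) - 96} = \sqrt{-320 - 96} = \sqrt{-416} = 4 i \sqrt{26}$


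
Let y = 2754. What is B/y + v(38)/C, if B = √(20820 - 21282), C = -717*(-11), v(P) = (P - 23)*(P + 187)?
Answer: 1125/2629 + I*√462/2754 ≈ 0.42792 + 0.0078047*I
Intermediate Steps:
v(P) = (-23 + P)*(187 + P)
C = 7887
B = I*√462 (B = √(-462) = I*√462 ≈ 21.494*I)
B/y + v(38)/C = (I*√462)/2754 + (-4301 + 38² + 164*38)/7887 = (I*√462)*(1/2754) + (-4301 + 1444 + 6232)*(1/7887) = I*√462/2754 + 3375*(1/7887) = I*√462/2754 + 1125/2629 = 1125/2629 + I*√462/2754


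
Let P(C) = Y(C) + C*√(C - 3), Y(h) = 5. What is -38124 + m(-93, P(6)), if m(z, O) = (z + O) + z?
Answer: -38305 + 6*√3 ≈ -38295.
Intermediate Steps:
P(C) = 5 + C*√(-3 + C) (P(C) = 5 + C*√(C - 3) = 5 + C*√(-3 + C))
m(z, O) = O + 2*z (m(z, O) = (O + z) + z = O + 2*z)
-38124 + m(-93, P(6)) = -38124 + ((5 + 6*√(-3 + 6)) + 2*(-93)) = -38124 + ((5 + 6*√3) - 186) = -38124 + (-181 + 6*√3) = -38305 + 6*√3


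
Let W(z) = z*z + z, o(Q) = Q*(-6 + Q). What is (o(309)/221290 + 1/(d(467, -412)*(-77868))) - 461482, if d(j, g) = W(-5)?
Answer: -15903956259737737/34462819440 ≈ -4.6148e+5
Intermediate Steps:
W(z) = z + z² (W(z) = z² + z = z + z²)
d(j, g) = 20 (d(j, g) = -5*(1 - 5) = -5*(-4) = 20)
(o(309)/221290 + 1/(d(467, -412)*(-77868))) - 461482 = ((309*(-6 + 309))/221290 + 1/(20*(-77868))) - 461482 = ((309*303)*(1/221290) + (1/20)*(-1/77868)) - 461482 = (93627*(1/221290) - 1/1557360) - 461482 = (93627/221290 - 1/1557360) - 461482 = 14581072343/34462819440 - 461482 = -15903956259737737/34462819440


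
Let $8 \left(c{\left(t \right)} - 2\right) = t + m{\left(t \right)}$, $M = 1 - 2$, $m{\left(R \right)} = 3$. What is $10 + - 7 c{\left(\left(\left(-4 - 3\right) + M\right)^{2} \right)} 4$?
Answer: $- \frac{561}{2} \approx -280.5$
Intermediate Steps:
$M = -1$ ($M = 1 - 2 = -1$)
$c{\left(t \right)} = \frac{19}{8} + \frac{t}{8}$ ($c{\left(t \right)} = 2 + \frac{t + 3}{8} = 2 + \frac{3 + t}{8} = 2 + \left(\frac{3}{8} + \frac{t}{8}\right) = \frac{19}{8} + \frac{t}{8}$)
$10 + - 7 c{\left(\left(\left(-4 - 3\right) + M\right)^{2} \right)} 4 = 10 + - 7 \left(\frac{19}{8} + \frac{\left(\left(-4 - 3\right) - 1\right)^{2}}{8}\right) 4 = 10 + - 7 \left(\frac{19}{8} + \frac{\left(-7 - 1\right)^{2}}{8}\right) 4 = 10 + - 7 \left(\frac{19}{8} + \frac{\left(-8\right)^{2}}{8}\right) 4 = 10 + - 7 \left(\frac{19}{8} + \frac{1}{8} \cdot 64\right) 4 = 10 + - 7 \left(\frac{19}{8} + 8\right) 4 = 10 + \left(-7\right) \frac{83}{8} \cdot 4 = 10 - \frac{581}{2} = - \frac{561}{2}$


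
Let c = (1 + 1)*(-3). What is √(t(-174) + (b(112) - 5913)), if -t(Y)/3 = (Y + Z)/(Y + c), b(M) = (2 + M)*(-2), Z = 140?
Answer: I*√5527410/30 ≈ 78.368*I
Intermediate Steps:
c = -6 (c = 2*(-3) = -6)
b(M) = -4 - 2*M
t(Y) = -3*(140 + Y)/(-6 + Y) (t(Y) = -3*(Y + 140)/(Y - 6) = -3*(140 + Y)/(-6 + Y))
√(t(-174) + (b(112) - 5913)) = √(3*(-140 - 1*(-174))/(-6 - 174) + ((-4 - 2*112) - 5913)) = √(3*(-140 + 174)/(-180) + ((-4 - 224) - 5913)) = √(3*(-1/180)*34 + (-228 - 5913)) = √(-17/30 - 6141) = √(-184247/30) = I*√5527410/30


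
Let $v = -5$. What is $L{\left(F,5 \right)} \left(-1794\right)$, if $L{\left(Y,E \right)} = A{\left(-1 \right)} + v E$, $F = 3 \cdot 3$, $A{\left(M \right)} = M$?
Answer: $46644$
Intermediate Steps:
$F = 9$
$L{\left(Y,E \right)} = -1 - 5 E$
$L{\left(F,5 \right)} \left(-1794\right) = \left(-1 - 25\right) \left(-1794\right) = \left(-26\right) \left(-1794\right) = 46644$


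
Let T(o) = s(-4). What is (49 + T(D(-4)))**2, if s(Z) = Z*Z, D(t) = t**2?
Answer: 4225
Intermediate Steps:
s(Z) = Z**2
T(o) = 16 (T(o) = (-4)**2 = 16)
(49 + T(D(-4)))**2 = (49 + 16)**2 = 65**2 = 4225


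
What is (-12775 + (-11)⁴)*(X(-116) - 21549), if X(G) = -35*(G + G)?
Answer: -25058514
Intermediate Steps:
X(G) = -70*G
(-12775 + (-11)⁴)*(X(-116) - 21549) = (-12775 + (-11)⁴)*(-70*(-116) - 21549) = (-12775 + 14641)*(8120 - 21549) = 1866*(-13429) = -25058514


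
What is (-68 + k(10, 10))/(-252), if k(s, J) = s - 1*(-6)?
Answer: 13/63 ≈ 0.20635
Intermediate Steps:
k(s, J) = 6 + s (k(s, J) = s + 6 = 6 + s)
(-68 + k(10, 10))/(-252) = (-68 + (6 + 10))/(-252) = -(-68 + 16)/252 = -1/252*(-52) = 13/63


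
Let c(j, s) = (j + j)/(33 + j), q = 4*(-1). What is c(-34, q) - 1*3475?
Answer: -3407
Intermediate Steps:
q = -4
c(j, s) = 2*j/(33 + j) (c(j, s) = (2*j)/(33 + j) = 2*j/(33 + j))
c(-34, q) - 1*3475 = 2*(-34)/(33 - 34) - 1*3475 = 2*(-34)/(-1) - 3475 = 2*(-34)*(-1) - 3475 = 68 - 3475 = -3407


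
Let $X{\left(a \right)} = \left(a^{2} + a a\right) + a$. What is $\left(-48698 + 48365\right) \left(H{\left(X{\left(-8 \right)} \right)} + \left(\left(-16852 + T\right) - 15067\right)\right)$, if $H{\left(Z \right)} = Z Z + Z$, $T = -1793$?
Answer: $6390936$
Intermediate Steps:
$X{\left(a \right)} = a + 2 a^{2}$ ($X{\left(a \right)} = \left(a^{2} + a^{2}\right) + a = 2 a^{2} + a = a + 2 a^{2}$)
$H{\left(Z \right)} = Z + Z^{2}$ ($H{\left(Z \right)} = Z^{2} + Z = Z + Z^{2}$)
$\left(-48698 + 48365\right) \left(H{\left(X{\left(-8 \right)} \right)} + \left(\left(-16852 + T\right) - 15067\right)\right) = \left(-48698 + 48365\right) \left(- 8 \left(1 + 2 \left(-8\right)\right) \left(1 - 8 \left(1 + 2 \left(-8\right)\right)\right) - 33712\right) = - 333 \left(- 8 \left(1 - 16\right) \left(1 - 8 \left(1 - 16\right)\right) - 33712\right) = - 333 \left(\left(-8\right) \left(-15\right) \left(1 - -120\right) - 33712\right) = - 333 \left(120 \left(1 + 120\right) - 33712\right) = - 333 \left(120 \cdot 121 - 33712\right) = - 333 \left(14520 - 33712\right) = \left(-333\right) \left(-19192\right) = 6390936$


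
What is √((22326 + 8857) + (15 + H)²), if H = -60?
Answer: 2*√8302 ≈ 182.23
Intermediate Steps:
√((22326 + 8857) + (15 + H)²) = √((22326 + 8857) + (15 - 60)²) = √(31183 + (-45)²) = √(31183 + 2025) = √33208 = 2*√8302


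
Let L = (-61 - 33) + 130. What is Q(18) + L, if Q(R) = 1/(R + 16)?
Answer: 1225/34 ≈ 36.029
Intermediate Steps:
Q(R) = 1/(16 + R)
L = 36 (L = -94 + 130 = 36)
Q(18) + L = 1/(16 + 18) + 36 = 1/34 + 36 = 1225/34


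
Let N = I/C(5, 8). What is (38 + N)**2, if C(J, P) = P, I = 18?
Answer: 25921/16 ≈ 1620.1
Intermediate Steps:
N = 9/4 (N = 18/8 = 18*(1/8) = 9/4 ≈ 2.2500)
(38 + N)**2 = (38 + 9/4)**2 = (161/4)**2 = 25921/16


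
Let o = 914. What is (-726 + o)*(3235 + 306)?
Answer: 665708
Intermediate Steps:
(-726 + o)*(3235 + 306) = (-726 + 914)*(3235 + 306) = 188*3541 = 665708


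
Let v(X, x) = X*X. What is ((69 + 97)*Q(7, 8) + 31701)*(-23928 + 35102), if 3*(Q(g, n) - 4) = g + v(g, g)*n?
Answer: 608346082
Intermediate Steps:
v(X, x) = X²
Q(g, n) = 4 + g/3 + n*g²/3 (Q(g, n) = 4 + (g + g²*n)/3 = 4 + (g + n*g²)/3 = 4 + (g/3 + n*g²/3) = 4 + g/3 + n*g²/3)
((69 + 97)*Q(7, 8) + 31701)*(-23928 + 35102) = ((69 + 97)*(4 + (⅓)*7 + (⅓)*8*7²) + 31701)*(-23928 + 35102) = (166*(4 + 7/3 + (⅓)*8*49) + 31701)*11174 = (166*(4 + 7/3 + 392/3) + 31701)*11174 = (166*137 + 31701)*11174 = (22742 + 31701)*11174 = 54443*11174 = 608346082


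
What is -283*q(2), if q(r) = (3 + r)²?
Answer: -7075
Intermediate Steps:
-283*q(2) = -283*(3 + 2)² = -283*5² = -283*25 = -7075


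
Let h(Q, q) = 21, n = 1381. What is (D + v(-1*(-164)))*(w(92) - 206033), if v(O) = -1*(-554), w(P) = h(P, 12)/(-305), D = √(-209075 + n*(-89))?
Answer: -34813407644/305 - 251360344*I*√20749/305 ≈ -1.1414e+8 - 1.1871e+8*I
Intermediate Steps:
D = 4*I*√20749 (D = √(-209075 + 1381*(-89)) = √(-209075 - 122909) = √(-331984) = 4*I*√20749 ≈ 576.18*I)
w(P) = -21/305 (w(P) = 21/(-305) = 21*(-1/305) = -21/305)
v(O) = 554
(D + v(-1*(-164)))*(w(92) - 206033) = (4*I*√20749 + 554)*(-21/305 - 206033) = (554 + 4*I*√20749)*(-62840086/305) = -34813407644/305 - 251360344*I*√20749/305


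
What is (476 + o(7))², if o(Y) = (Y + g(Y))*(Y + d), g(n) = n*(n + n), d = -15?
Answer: 132496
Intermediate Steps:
g(n) = 2*n² (g(n) = n*(2*n) = 2*n²)
o(Y) = (-15 + Y)*(Y + 2*Y²) (o(Y) = (Y + 2*Y²)*(Y - 15) = (Y + 2*Y²)*(-15 + Y) = (-15 + Y)*(Y + 2*Y²))
(476 + o(7))² = (476 + 7*(-15 - 29*7 + 2*7²))² = (476 + 7*(-15 - 203 + 2*49))² = (476 + 7*(-15 - 203 + 98))² = (476 + 7*(-120))² = (476 - 840)² = (-364)² = 132496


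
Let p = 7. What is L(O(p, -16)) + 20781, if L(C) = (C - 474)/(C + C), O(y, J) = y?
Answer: 290467/14 ≈ 20748.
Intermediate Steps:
L(C) = (-474 + C)/(2*C) (L(C) = (-474 + C)/((2*C)) = (-474 + C)*(1/(2*C)) = (-474 + C)/(2*C))
L(O(p, -16)) + 20781 = (1/2)*(-474 + 7)/7 + 20781 = (1/2)*(1/7)*(-467) + 20781 = -467/14 + 20781 = 290467/14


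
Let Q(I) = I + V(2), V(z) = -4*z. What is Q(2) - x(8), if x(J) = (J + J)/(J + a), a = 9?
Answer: -118/17 ≈ -6.9412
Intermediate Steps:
x(J) = 2*J/(9 + J) (x(J) = (J + J)/(J + 9) = (2*J)/(9 + J) = 2*J/(9 + J))
Q(I) = -8 + I (Q(I) = I - 4*2 = I - 8 = -8 + I)
Q(2) - x(8) = (-8 + 2) - 2*8/(9 + 8) = -6 - 2*8/17 = -6 - 1*16/17 = -6 - 16/17 = -118/17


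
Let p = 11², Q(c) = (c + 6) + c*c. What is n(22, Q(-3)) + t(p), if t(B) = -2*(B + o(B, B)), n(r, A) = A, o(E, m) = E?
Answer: -472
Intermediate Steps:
Q(c) = 6 + c + c² (Q(c) = (6 + c) + c² = 6 + c + c²)
p = 121
t(B) = -4*B (t(B) = -2*(B + B) = -4*B)
n(22, Q(-3)) + t(p) = (6 - 3 + (-3)²) - 4*121 = (6 - 3 + 9) - 484 = 12 - 484 = -472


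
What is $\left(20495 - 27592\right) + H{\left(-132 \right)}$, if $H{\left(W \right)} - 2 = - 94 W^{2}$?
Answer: $-1644951$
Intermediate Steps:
$H{\left(W \right)} = 2 - 94 W^{2}$
$\left(20495 - 27592\right) + H{\left(-132 \right)} = \left(20495 - 27592\right) + \left(2 - 94 \left(-132\right)^{2}\right) = \left(20495 - 27592\right) + \left(2 - 1637856\right) = -7097 - 1637854 = -1644951$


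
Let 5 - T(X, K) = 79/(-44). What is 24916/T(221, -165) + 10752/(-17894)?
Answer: 426392368/116311 ≈ 3666.0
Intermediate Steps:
T(X, K) = 299/44 (T(X, K) = 5 - 79/(-44) = 5 - 79*(-1)/44 = 5 - 1*(-79/44) = 5 + 79/44 = 299/44)
24916/T(221, -165) + 10752/(-17894) = 24916/(299/44) + 10752/(-17894) = 24916*(44/299) + 10752*(-1/17894) = 1096304/299 - 5376/8947 = 426392368/116311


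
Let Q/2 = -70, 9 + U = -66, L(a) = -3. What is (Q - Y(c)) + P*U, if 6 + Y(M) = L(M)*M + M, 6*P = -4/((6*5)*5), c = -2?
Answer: -413/3 ≈ -137.67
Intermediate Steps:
U = -75 (U = -9 - 66 = -75)
Q = -140 (Q = 2*(-70) = -140)
P = -1/225 (P = (-4/((6*5)*5))/6 = (-4/(30*5))/6 = (-4/150)/6 = (-4*1/150)/6 = (⅙)*(-2/75) = -1/225 ≈ -0.0044444)
Y(M) = -6 - 2*M (Y(M) = -6 + (-3*M + M) = -6 - 2*M)
(Q - Y(c)) + P*U = (-140 - (-6 - 2*(-2))) - 1/225*(-75) = (-140 - (-6 + 4)) + ⅓ = (-140 - 1*(-2)) + ⅓ = (-140 + 2) + ⅓ = -138 + ⅓ = -413/3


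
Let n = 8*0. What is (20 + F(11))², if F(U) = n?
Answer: 400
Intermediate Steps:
n = 0
F(U) = 0
(20 + F(11))² = (20 + 0)² = 20² = 400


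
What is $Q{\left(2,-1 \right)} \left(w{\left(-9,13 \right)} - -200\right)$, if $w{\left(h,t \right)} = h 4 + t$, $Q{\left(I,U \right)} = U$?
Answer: $-177$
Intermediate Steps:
$w{\left(h,t \right)} = t + 4 h$ ($w{\left(h,t \right)} = 4 h + t = t + 4 h$)
$Q{\left(2,-1 \right)} \left(w{\left(-9,13 \right)} - -200\right) = - (\left(13 + 4 \left(-9\right)\right) - -200) = - (\left(13 - 36\right) + 200) = - (-23 + 200) = \left(-1\right) 177 = -177$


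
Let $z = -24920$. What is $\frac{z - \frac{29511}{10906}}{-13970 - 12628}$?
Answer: $\frac{271807031}{290077788} \approx 0.93701$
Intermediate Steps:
$\frac{z - \frac{29511}{10906}}{-13970 - 12628} = \frac{-24920 - \frac{29511}{10906}}{-13970 - 12628} = \frac{-24920 - \frac{29511}{10906}}{-26598} = \left(-24920 - \frac{29511}{10906}\right) \left(- \frac{1}{26598}\right) = \left(- \frac{271807031}{10906}\right) \left(- \frac{1}{26598}\right) = \frac{271807031}{290077788}$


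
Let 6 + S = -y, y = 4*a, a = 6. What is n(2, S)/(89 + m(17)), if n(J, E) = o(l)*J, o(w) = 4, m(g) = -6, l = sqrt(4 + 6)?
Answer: 8/83 ≈ 0.096385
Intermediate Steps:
l = sqrt(10) ≈ 3.1623
y = 24 (y = 4*6 = 24)
S = -30 (S = -6 - 1*24 = -6 - 24 = -30)
n(J, E) = 4*J
n(2, S)/(89 + m(17)) = (4*2)/(89 - 6) = 8/83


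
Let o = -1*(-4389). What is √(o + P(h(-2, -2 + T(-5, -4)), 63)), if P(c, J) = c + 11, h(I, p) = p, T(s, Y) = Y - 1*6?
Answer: 2*√1097 ≈ 66.242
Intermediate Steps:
T(s, Y) = -6 + Y (T(s, Y) = Y - 6 = -6 + Y)
o = 4389
P(c, J) = 11 + c
√(o + P(h(-2, -2 + T(-5, -4)), 63)) = √(4389 + (11 + (-2 + (-6 - 4)))) = √(4389 + (11 + (-2 - 10))) = √(4389 + (11 - 12)) = √(4389 - 1) = √4388 = 2*√1097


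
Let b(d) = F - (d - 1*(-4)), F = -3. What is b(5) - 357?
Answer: -369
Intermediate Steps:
b(d) = -7 - d (b(d) = -3 - (d - 1*(-4)) = -3 - (d + 4) = -3 - (4 + d) = -3 + (-4 - d) = -7 - d)
b(5) - 357 = (-7 - 1*5) - 357 = (-7 - 5) - 357 = -12 - 357 = -369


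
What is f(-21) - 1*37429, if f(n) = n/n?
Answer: -37428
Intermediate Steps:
f(n) = 1
f(-21) - 1*37429 = 1 - 1*37429 = 1 - 37429 = -37428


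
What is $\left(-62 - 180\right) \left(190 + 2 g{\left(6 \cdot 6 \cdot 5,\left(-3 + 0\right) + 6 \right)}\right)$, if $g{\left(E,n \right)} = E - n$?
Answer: $-131648$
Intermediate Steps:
$\left(-62 - 180\right) \left(190 + 2 g{\left(6 \cdot 6 \cdot 5,\left(-3 + 0\right) + 6 \right)}\right) = \left(-62 - 180\right) \left(190 + 2 \left(6 \cdot 6 \cdot 5 - \left(\left(-3 + 0\right) + 6\right)\right)\right) = - 242 \left(190 + 2 \left(36 \cdot 5 - \left(-3 + 6\right)\right)\right) = - 242 \left(190 + 2 \left(180 - 3\right)\right) = - 242 \left(190 + 2 \cdot 177\right) = - 242 \left(190 + 354\right) = \left(-242\right) 544 = -131648$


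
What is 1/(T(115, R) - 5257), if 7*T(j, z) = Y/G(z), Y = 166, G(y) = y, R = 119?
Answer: -833/4378915 ≈ -0.00019023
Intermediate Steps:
T(j, z) = 166/(7*z) (T(j, z) = (166/z)/7 = 166/(7*z))
1/(T(115, R) - 5257) = 1/((166/7)/119 - 5257) = 1/((166/7)*(1/119) - 5257) = 1/(166/833 - 5257) = 1/(-4378915/833) = -833/4378915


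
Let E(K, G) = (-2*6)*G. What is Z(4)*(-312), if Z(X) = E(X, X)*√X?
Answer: 29952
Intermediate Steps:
E(K, G) = -12*G
Z(X) = -12*X^(3/2) (Z(X) = (-12*X)*√X = -12*X^(3/2))
Z(4)*(-312) = -12*4^(3/2)*(-312) = -12*8*(-312) = -96*(-312) = 29952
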